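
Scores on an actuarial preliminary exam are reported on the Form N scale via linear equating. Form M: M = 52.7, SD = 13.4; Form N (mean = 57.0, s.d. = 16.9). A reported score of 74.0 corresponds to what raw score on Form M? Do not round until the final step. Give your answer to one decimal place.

Invert y = (SD_Y/SD_X)(x − M_X) + M_Y:
x = (SD_X/SD_Y)(y − M_Y) + M_X = (13.4/16.9)(74.0 − 57.0) + 52.7
x = 0.792899 × 17.000 + 52.7 = 66.2

66.2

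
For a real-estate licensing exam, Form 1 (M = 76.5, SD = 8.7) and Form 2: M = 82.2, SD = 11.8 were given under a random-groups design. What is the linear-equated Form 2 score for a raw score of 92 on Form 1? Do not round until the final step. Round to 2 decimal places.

103.22

Linear equating: y = (SD_Y/SD_X)(x − M_X) + M_Y
y = (11.8/8.7)(92 − 76.5) + 82.2
y = 1.356322 × 15.5 + 82.2 = 21.0230 + 82.2 = 103.22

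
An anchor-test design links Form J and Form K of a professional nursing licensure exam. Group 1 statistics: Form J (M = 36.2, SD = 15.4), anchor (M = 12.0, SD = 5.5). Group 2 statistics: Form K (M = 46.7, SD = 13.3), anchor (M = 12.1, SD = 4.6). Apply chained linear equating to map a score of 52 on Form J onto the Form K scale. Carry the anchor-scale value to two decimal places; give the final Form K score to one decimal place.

62.7

Form J → anchor (Group 1): v = (5.5/15.4)(52 − 36.2) + 12.0 = 17.64
anchor → Form K (Group 2): y = (13.3/4.6)(17.64 − 12.1) + 46.7 = 62.7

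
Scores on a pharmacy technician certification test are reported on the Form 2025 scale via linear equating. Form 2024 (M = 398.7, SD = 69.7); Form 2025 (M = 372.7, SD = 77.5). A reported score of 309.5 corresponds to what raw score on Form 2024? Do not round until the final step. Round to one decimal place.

Invert y = (SD_Y/SD_X)(x − M_X) + M_Y:
x = (SD_X/SD_Y)(y − M_Y) + M_X = (69.7/77.5)(309.5 − 372.7) + 398.7
x = 0.899355 × -63.200 + 398.7 = 341.9

341.9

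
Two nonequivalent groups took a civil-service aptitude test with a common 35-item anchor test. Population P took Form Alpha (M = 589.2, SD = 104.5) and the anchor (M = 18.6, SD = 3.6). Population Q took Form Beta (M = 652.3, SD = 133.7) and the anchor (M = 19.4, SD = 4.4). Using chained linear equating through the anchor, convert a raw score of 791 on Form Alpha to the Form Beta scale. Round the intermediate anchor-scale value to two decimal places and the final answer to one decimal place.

839.2

Form Alpha → anchor (Population P): v = (3.6/104.5)(791 − 589.2) + 18.6 = 25.55
anchor → Form Beta (Population Q): y = (133.7/4.4)(25.55 − 19.4) + 652.3 = 839.2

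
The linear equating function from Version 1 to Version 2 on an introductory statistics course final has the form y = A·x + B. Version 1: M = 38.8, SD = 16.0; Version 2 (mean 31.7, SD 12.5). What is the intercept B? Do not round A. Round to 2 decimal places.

1.39

A = SD_Y / SD_X = 12.5 / 16.0 = 0.781250
B = M_Y − A·M_X = 31.7 − 0.781250 × 38.8 = 1.39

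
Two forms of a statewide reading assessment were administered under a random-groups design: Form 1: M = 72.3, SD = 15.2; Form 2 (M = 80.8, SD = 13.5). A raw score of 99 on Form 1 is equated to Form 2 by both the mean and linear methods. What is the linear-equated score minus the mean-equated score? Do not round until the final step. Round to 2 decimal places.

Mean-equated: 99 + (80.8 − 72.3) = 107.50
Linear-equated: (13.5/15.2)(99 − 72.3) + 80.8 = 104.514
Difference = 104.514 − 107.50 = -2.99

-2.99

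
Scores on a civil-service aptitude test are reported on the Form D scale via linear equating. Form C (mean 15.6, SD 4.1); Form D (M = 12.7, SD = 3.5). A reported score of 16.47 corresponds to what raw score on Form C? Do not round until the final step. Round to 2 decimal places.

Invert y = (SD_Y/SD_X)(x − M_X) + M_Y:
x = (SD_X/SD_Y)(y − M_Y) + M_X = (4.1/3.5)(16.47 − 12.7) + 15.6
x = 1.171429 × 3.770 + 15.6 = 20.02

20.02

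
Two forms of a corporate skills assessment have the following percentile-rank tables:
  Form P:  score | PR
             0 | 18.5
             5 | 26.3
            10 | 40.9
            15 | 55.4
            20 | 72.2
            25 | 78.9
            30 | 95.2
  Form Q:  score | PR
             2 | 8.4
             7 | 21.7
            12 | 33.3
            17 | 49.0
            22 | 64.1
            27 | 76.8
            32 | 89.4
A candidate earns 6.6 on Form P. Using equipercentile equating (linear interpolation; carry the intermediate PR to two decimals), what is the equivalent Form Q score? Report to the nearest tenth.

11.0

PR of 6.6 on Form P: 26.3 + (6.6 − 5)/(10 − 5) × (40.9 − 26.3) = 30.97
On Form Q, PR 30.97 falls between score 7 (PR 21.7) and 12 (PR 33.3).
Interpolate: 7 + (30.97 − 21.7)/(33.3 − 21.7) × (12 − 7) = 11.0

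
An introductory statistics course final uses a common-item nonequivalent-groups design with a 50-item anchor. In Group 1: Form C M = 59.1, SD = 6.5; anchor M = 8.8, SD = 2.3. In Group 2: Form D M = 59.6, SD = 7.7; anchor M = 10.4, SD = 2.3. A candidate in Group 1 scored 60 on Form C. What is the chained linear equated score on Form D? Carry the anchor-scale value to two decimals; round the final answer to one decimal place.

55.3

Form C → anchor (Group 1): v = (2.3/6.5)(60 − 59.1) + 8.8 = 9.12
anchor → Form D (Group 2): y = (7.7/2.3)(9.12 − 10.4) + 59.6 = 55.3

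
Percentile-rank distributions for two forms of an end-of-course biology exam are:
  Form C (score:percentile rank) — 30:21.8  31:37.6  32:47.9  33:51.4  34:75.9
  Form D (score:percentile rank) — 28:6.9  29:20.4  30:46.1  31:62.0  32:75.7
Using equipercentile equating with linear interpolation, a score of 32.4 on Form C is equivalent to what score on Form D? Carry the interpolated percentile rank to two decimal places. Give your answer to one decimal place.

30.2

PR of 32.4 on Form C: 47.9 + (32.4 − 32)/(33 − 32) × (51.4 − 47.9) = 49.30
On Form D, PR 49.30 falls between score 30 (PR 46.1) and 31 (PR 62.0).
Interpolate: 30 + (49.30 − 46.1)/(62.0 − 46.1) × (31 − 30) = 30.2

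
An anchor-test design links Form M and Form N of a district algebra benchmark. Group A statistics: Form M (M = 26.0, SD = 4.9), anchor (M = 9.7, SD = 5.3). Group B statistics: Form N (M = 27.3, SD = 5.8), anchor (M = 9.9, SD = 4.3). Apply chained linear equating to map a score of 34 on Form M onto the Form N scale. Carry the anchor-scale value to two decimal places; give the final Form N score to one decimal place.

38.7

Form M → anchor (Group A): v = (5.3/4.9)(34 − 26.0) + 9.7 = 18.35
anchor → Form N (Group B): y = (5.8/4.3)(18.35 − 9.9) + 27.3 = 38.7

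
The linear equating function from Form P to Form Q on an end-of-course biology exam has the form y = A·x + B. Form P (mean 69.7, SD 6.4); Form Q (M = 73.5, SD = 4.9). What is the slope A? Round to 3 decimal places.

A = SD_Y / SD_X = 4.9 / 6.4 = 0.766

0.766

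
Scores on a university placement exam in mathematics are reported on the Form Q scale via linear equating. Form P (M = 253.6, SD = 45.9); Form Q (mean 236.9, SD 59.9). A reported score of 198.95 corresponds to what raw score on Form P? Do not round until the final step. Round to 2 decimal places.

Invert y = (SD_Y/SD_X)(x − M_X) + M_Y:
x = (SD_X/SD_Y)(y − M_Y) + M_X = (45.9/59.9)(198.95 − 236.9) + 253.6
x = 0.766277 × -37.950 + 253.6 = 224.52

224.52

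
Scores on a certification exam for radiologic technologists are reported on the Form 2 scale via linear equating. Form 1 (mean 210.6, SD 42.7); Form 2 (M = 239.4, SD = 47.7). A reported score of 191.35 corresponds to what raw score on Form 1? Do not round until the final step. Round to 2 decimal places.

167.59

Invert y = (SD_Y/SD_X)(x − M_X) + M_Y:
x = (SD_X/SD_Y)(y − M_Y) + M_X = (42.7/47.7)(191.35 − 239.4) + 210.6
x = 0.895178 × -48.050 + 210.6 = 167.59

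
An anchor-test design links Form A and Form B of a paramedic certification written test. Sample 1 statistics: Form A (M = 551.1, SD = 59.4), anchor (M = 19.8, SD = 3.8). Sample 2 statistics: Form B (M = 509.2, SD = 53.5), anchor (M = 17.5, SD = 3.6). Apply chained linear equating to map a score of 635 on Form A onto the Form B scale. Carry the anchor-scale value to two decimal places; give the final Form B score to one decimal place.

623.2

Form A → anchor (Sample 1): v = (3.8/59.4)(635 − 551.1) + 19.8 = 25.17
anchor → Form B (Sample 2): y = (53.5/3.6)(25.17 − 17.5) + 509.2 = 623.2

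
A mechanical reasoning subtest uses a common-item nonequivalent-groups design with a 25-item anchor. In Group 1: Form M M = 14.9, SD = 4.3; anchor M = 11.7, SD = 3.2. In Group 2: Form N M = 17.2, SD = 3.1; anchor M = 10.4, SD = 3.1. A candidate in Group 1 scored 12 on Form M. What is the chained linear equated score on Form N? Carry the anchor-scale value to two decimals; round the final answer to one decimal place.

16.3

Form M → anchor (Group 1): v = (3.2/4.3)(12 − 14.9) + 11.7 = 9.54
anchor → Form N (Group 2): y = (3.1/3.1)(9.54 − 10.4) + 17.2 = 16.3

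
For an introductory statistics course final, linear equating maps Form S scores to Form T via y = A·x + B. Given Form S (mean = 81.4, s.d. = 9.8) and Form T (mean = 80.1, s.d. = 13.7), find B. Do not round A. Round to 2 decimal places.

-33.69

A = SD_Y / SD_X = 13.7 / 9.8 = 1.397959
B = M_Y − A·M_X = 80.1 − 1.397959 × 81.4 = -33.69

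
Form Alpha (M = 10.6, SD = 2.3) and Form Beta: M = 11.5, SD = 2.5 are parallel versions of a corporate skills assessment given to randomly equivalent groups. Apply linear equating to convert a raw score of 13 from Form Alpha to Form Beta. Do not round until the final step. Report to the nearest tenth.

14.1

Linear equating: y = (SD_Y/SD_X)(x − M_X) + M_Y
y = (2.5/2.3)(13 − 10.6) + 11.5
y = 1.086957 × 2.4 + 11.5 = 2.6087 + 11.5 = 14.1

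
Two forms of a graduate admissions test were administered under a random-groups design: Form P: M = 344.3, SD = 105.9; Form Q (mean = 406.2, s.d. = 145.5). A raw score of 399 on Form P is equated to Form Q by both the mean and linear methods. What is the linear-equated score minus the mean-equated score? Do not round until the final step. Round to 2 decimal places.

Mean-equated: 399 + (406.2 − 344.3) = 460.90
Linear-equated: (145.5/105.9)(399 − 344.3) + 406.2 = 481.354
Difference = 481.354 − 460.90 = 20.45

20.45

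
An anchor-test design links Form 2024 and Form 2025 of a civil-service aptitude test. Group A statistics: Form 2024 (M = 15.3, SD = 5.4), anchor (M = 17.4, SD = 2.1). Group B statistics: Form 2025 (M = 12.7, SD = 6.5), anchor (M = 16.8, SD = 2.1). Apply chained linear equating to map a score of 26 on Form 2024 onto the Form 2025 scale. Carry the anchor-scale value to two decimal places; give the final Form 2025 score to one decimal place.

27.4

Form 2024 → anchor (Group A): v = (2.1/5.4)(26 − 15.3) + 17.4 = 21.56
anchor → Form 2025 (Group B): y = (6.5/2.1)(21.56 − 16.8) + 12.7 = 27.4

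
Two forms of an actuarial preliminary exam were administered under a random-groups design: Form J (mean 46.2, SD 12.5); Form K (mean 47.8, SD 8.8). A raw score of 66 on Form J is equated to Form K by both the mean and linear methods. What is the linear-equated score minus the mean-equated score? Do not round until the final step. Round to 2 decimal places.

-5.86

Mean-equated: 66 + (47.8 − 46.2) = 67.60
Linear-equated: (8.8/12.5)(66 − 46.2) + 47.8 = 61.739
Difference = 61.739 − 67.60 = -5.86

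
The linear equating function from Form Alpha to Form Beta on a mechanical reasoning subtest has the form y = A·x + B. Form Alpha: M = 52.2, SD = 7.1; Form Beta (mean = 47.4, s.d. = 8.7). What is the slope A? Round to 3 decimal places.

1.225

A = SD_Y / SD_X = 8.7 / 7.1 = 1.225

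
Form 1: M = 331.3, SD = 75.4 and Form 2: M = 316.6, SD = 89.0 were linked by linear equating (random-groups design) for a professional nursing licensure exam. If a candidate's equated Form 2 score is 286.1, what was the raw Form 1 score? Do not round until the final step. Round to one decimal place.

305.5

Invert y = (SD_Y/SD_X)(x − M_X) + M_Y:
x = (SD_X/SD_Y)(y − M_Y) + M_X = (75.4/89.0)(286.1 − 316.6) + 331.3
x = 0.847191 × -30.500 + 331.3 = 305.5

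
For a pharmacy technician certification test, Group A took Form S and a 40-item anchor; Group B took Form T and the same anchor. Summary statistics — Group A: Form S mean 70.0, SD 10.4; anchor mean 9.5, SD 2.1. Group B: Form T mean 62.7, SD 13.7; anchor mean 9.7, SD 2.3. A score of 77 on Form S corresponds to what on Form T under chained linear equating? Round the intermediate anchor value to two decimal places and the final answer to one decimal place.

Form S → anchor (Group A): v = (2.1/10.4)(77 − 70.0) + 9.5 = 10.91
anchor → Form T (Group B): y = (13.7/2.3)(10.91 − 9.7) + 62.7 = 69.9

69.9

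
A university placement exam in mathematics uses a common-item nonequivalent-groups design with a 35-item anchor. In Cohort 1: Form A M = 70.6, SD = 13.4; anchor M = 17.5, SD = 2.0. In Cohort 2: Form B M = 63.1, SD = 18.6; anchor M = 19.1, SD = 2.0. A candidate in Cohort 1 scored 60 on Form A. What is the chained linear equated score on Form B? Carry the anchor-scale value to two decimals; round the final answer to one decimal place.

Form A → anchor (Cohort 1): v = (2.0/13.4)(60 − 70.6) + 17.5 = 15.92
anchor → Form B (Cohort 2): y = (18.6/2.0)(15.92 − 19.1) + 63.1 = 33.5

33.5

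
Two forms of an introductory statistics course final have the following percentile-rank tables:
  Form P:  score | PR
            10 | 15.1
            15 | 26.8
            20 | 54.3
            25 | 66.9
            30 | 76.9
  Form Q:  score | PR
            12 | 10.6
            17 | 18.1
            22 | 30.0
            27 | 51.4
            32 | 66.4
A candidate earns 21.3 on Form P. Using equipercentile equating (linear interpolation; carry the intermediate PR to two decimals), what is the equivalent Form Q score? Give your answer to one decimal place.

PR of 21.3 on Form P: 54.3 + (21.3 − 20)/(25 − 20) × (66.9 − 54.3) = 57.58
On Form Q, PR 57.58 falls between score 27 (PR 51.4) and 32 (PR 66.4).
Interpolate: 27 + (57.58 − 51.4)/(66.4 − 51.4) × (32 − 27) = 29.1

29.1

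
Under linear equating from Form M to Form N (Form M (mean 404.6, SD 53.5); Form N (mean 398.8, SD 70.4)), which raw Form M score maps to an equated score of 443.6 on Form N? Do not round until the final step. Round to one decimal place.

Invert y = (SD_Y/SD_X)(x − M_X) + M_Y:
x = (SD_X/SD_Y)(y − M_Y) + M_X = (53.5/70.4)(443.6 − 398.8) + 404.6
x = 0.759943 × 44.800 + 404.6 = 438.6

438.6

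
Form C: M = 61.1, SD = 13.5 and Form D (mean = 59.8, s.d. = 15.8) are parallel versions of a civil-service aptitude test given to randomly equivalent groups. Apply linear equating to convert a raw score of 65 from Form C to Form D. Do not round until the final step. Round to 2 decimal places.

64.36

Linear equating: y = (SD_Y/SD_X)(x − M_X) + M_Y
y = (15.8/13.5)(65 − 61.1) + 59.8
y = 1.170370 × 3.9 + 59.8 = 4.5644 + 59.8 = 64.36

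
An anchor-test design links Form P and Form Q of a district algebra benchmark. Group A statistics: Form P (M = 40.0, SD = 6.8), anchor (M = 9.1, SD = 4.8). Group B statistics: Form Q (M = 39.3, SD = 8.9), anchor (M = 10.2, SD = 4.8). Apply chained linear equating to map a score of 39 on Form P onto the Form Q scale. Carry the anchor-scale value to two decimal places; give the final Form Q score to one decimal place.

Form P → anchor (Group A): v = (4.8/6.8)(39 − 40.0) + 9.1 = 8.39
anchor → Form Q (Group B): y = (8.9/4.8)(8.39 − 10.2) + 39.3 = 35.9

35.9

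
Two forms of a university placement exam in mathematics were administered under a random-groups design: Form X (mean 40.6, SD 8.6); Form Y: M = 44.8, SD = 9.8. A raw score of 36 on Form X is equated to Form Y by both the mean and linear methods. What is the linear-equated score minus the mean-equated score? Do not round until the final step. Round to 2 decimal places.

-0.64

Mean-equated: 36 + (44.8 − 40.6) = 40.20
Linear-equated: (9.8/8.6)(36 − 40.6) + 44.8 = 39.558
Difference = 39.558 − 40.20 = -0.64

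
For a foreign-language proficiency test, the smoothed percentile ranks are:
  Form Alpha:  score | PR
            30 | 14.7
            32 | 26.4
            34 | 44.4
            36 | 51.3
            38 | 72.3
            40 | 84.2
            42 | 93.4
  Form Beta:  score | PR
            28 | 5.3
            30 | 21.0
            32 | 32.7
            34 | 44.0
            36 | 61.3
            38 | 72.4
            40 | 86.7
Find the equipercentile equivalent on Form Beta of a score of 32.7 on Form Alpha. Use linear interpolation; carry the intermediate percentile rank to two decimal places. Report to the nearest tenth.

32.0

PR of 32.7 on Form Alpha: 26.4 + (32.7 − 32)/(34 − 32) × (44.4 − 26.4) = 32.70
On Form Beta, PR 32.70 falls between score 30 (PR 21.0) and 32 (PR 32.7).
Interpolate: 30 + (32.70 − 21.0)/(32.7 − 21.0) × (32 − 30) = 32.0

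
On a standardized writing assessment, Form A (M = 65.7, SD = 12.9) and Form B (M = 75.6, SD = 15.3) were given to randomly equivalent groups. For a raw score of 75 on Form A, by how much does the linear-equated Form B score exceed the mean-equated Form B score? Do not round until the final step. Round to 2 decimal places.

Mean-equated: 75 + (75.6 − 65.7) = 84.90
Linear-equated: (15.3/12.9)(75 − 65.7) + 75.6 = 86.630
Difference = 86.630 − 84.90 = 1.73

1.73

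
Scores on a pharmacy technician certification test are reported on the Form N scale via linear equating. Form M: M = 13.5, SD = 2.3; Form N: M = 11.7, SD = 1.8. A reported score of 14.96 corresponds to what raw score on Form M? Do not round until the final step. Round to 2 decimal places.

Invert y = (SD_Y/SD_X)(x − M_X) + M_Y:
x = (SD_X/SD_Y)(y − M_Y) + M_X = (2.3/1.8)(14.96 − 11.7) + 13.5
x = 1.277778 × 3.260 + 13.5 = 17.67

17.67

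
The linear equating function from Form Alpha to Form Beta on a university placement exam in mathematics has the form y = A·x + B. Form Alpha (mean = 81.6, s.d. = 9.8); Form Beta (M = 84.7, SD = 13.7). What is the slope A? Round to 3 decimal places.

1.398

A = SD_Y / SD_X = 13.7 / 9.8 = 1.398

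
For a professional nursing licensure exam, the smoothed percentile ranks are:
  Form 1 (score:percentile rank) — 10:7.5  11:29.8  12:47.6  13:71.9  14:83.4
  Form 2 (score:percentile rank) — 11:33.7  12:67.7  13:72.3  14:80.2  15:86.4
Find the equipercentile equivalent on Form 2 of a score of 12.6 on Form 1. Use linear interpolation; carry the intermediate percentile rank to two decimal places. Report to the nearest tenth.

11.8

PR of 12.6 on Form 1: 47.6 + (12.6 − 12)/(13 − 12) × (71.9 − 47.6) = 62.18
On Form 2, PR 62.18 falls between score 11 (PR 33.7) and 12 (PR 67.7).
Interpolate: 11 + (62.18 − 33.7)/(67.7 − 33.7) × (12 − 11) = 11.8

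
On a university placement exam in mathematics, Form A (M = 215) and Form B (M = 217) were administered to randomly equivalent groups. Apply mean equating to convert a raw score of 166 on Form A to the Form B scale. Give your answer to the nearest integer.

Mean equating: y = x + (M_Y − M_X) = 166 + (217 − 215) = 168

168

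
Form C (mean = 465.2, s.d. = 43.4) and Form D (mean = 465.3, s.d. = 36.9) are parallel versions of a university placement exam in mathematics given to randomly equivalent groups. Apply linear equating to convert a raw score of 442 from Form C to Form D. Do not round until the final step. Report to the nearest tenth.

445.6

Linear equating: y = (SD_Y/SD_X)(x − M_X) + M_Y
y = (36.9/43.4)(442 − 465.2) + 465.3
y = 0.850230 × -23.2 + 465.3 = -19.7253 + 465.3 = 445.6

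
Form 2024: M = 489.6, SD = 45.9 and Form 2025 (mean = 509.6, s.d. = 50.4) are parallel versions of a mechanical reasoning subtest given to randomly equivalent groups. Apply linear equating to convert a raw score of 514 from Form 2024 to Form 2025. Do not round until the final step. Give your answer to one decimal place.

Linear equating: y = (SD_Y/SD_X)(x − M_X) + M_Y
y = (50.4/45.9)(514 − 489.6) + 509.6
y = 1.098039 × 24.4 + 509.6 = 26.7922 + 509.6 = 536.4

536.4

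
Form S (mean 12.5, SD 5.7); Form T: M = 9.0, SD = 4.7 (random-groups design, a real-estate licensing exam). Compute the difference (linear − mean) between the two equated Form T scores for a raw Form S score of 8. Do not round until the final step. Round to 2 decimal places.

0.79

Mean-equated: 8 + (9.0 − 12.5) = 4.50
Linear-equated: (4.7/5.7)(8 − 12.5) + 9.0 = 5.289
Difference = 5.289 − 4.50 = 0.79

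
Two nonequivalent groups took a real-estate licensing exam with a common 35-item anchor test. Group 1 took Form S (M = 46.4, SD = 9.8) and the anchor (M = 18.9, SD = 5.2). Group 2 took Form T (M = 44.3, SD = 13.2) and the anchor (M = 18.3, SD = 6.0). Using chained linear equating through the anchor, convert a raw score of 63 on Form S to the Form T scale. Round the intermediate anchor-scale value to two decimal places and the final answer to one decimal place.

65.0

Form S → anchor (Group 1): v = (5.2/9.8)(63 − 46.4) + 18.9 = 27.71
anchor → Form T (Group 2): y = (13.2/6.0)(27.71 − 18.3) + 44.3 = 65.0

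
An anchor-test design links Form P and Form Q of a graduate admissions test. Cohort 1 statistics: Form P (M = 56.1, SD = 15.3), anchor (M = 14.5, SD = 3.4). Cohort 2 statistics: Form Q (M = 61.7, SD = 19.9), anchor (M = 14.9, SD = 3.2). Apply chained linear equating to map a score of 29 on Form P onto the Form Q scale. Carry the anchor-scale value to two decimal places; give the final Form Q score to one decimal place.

Form P → anchor (Cohort 1): v = (3.4/15.3)(29 − 56.1) + 14.5 = 8.48
anchor → Form Q (Cohort 2): y = (19.9/3.2)(8.48 − 14.9) + 61.7 = 21.8

21.8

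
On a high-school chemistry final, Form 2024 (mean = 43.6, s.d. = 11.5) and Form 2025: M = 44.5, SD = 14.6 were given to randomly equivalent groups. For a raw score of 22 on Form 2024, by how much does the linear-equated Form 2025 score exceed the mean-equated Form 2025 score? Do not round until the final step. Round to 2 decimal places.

Mean-equated: 22 + (44.5 − 43.6) = 22.90
Linear-equated: (14.6/11.5)(22 − 43.6) + 44.5 = 17.077
Difference = 17.077 − 22.90 = -5.82

-5.82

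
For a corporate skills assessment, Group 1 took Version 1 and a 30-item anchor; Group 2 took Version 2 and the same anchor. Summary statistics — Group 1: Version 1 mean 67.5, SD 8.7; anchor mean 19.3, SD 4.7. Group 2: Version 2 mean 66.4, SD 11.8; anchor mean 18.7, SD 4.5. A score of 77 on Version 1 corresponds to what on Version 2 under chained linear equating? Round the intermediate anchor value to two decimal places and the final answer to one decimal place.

Version 1 → anchor (Group 1): v = (4.7/8.7)(77 − 67.5) + 19.3 = 24.43
anchor → Version 2 (Group 2): y = (11.8/4.5)(24.43 − 18.7) + 66.4 = 81.4

81.4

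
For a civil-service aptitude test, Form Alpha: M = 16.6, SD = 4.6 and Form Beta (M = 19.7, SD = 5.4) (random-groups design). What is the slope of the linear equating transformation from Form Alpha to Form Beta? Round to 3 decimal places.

A = SD_Y / SD_X = 5.4 / 4.6 = 1.174

1.174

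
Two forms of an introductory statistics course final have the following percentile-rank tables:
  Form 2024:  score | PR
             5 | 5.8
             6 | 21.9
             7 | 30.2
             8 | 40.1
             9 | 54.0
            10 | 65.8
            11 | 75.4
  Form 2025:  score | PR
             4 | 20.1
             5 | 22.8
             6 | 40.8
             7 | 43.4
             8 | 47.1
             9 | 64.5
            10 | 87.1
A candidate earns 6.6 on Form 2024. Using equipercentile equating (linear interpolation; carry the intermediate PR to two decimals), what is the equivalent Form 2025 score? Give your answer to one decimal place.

5.2

PR of 6.6 on Form 2024: 21.9 + (6.6 − 6)/(7 − 6) × (30.2 − 21.9) = 26.88
On Form 2025, PR 26.88 falls between score 5 (PR 22.8) and 6 (PR 40.8).
Interpolate: 5 + (26.88 − 22.8)/(40.8 − 22.8) × (6 − 5) = 5.2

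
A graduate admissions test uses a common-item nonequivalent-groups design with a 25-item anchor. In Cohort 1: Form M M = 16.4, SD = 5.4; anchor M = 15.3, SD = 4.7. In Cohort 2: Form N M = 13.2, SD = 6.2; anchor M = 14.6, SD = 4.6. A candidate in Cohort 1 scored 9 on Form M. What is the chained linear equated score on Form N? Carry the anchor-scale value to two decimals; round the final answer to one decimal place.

5.5

Form M → anchor (Cohort 1): v = (4.7/5.4)(9 − 16.4) + 15.3 = 8.86
anchor → Form N (Cohort 2): y = (6.2/4.6)(8.86 − 14.6) + 13.2 = 5.5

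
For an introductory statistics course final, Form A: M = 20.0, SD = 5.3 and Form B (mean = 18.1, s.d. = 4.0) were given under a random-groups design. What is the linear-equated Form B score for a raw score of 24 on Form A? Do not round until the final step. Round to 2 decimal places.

Linear equating: y = (SD_Y/SD_X)(x − M_X) + M_Y
y = (4.0/5.3)(24 − 20.0) + 18.1
y = 0.754717 × 4.0 + 18.1 = 3.0189 + 18.1 = 21.12

21.12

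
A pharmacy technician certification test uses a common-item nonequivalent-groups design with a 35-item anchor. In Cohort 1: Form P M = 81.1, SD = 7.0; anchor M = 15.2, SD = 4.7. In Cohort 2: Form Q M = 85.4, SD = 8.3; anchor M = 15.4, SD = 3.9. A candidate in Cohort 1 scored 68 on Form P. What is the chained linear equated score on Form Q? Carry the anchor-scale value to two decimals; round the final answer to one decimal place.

Form P → anchor (Cohort 1): v = (4.7/7.0)(68 − 81.1) + 15.2 = 6.40
anchor → Form Q (Cohort 2): y = (8.3/3.9)(6.40 − 15.4) + 85.4 = 66.2

66.2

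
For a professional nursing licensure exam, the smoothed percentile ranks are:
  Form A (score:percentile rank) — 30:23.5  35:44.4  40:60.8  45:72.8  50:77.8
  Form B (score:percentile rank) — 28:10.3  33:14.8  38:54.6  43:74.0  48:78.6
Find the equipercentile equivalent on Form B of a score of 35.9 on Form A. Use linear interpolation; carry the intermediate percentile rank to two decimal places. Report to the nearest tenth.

PR of 35.9 on Form A: 44.4 + (35.9 − 35)/(40 − 35) × (60.8 − 44.4) = 47.35
On Form B, PR 47.35 falls between score 33 (PR 14.8) and 38 (PR 54.6).
Interpolate: 33 + (47.35 − 14.8)/(54.6 − 14.8) × (38 − 33) = 37.1

37.1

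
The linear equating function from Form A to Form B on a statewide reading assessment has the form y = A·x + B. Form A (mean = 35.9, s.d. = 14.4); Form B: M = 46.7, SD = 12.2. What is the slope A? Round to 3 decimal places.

0.847

A = SD_Y / SD_X = 12.2 / 14.4 = 0.847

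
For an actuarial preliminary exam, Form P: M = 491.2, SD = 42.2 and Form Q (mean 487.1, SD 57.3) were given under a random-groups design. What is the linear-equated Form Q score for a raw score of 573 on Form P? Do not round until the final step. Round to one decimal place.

598.2

Linear equating: y = (SD_Y/SD_X)(x − M_X) + M_Y
y = (57.3/42.2)(573 − 491.2) + 487.1
y = 1.357820 × 81.8 + 487.1 = 111.0697 + 487.1 = 598.2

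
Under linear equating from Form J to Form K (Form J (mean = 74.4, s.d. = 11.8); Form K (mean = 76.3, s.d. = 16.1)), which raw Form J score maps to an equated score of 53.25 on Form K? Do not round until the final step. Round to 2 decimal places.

Invert y = (SD_Y/SD_X)(x − M_X) + M_Y:
x = (SD_X/SD_Y)(y − M_Y) + M_X = (11.8/16.1)(53.25 − 76.3) + 74.4
x = 0.732919 × -23.050 + 74.4 = 57.51

57.51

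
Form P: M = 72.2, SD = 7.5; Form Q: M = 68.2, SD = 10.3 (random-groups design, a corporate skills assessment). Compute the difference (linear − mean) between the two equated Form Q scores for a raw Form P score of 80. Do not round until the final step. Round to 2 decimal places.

2.91

Mean-equated: 80 + (68.2 − 72.2) = 76.00
Linear-equated: (10.3/7.5)(80 − 72.2) + 68.2 = 78.912
Difference = 78.912 − 76.00 = 2.91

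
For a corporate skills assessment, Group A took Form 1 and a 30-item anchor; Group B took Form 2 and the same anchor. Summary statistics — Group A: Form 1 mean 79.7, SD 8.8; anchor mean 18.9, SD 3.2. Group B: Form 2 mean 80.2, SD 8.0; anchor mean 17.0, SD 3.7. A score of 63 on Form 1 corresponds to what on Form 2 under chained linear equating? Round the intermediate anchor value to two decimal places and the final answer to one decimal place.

71.2

Form 1 → anchor (Group A): v = (3.2/8.8)(63 − 79.7) + 18.9 = 12.83
anchor → Form 2 (Group B): y = (8.0/3.7)(12.83 − 17.0) + 80.2 = 71.2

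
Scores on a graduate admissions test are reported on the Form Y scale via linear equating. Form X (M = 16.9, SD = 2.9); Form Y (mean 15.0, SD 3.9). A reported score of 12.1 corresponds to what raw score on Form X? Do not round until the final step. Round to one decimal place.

Invert y = (SD_Y/SD_X)(x − M_X) + M_Y:
x = (SD_X/SD_Y)(y − M_Y) + M_X = (2.9/3.9)(12.1 − 15.0) + 16.9
x = 0.743590 × -2.900 + 16.9 = 14.7

14.7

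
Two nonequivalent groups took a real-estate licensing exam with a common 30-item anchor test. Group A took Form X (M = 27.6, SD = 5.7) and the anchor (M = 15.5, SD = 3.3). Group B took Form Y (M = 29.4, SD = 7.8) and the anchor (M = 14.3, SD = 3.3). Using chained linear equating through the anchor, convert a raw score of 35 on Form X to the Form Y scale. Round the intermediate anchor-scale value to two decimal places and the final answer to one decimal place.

Form X → anchor (Group A): v = (3.3/5.7)(35 − 27.6) + 15.5 = 19.78
anchor → Form Y (Group B): y = (7.8/3.3)(19.78 − 14.3) + 29.4 = 42.4

42.4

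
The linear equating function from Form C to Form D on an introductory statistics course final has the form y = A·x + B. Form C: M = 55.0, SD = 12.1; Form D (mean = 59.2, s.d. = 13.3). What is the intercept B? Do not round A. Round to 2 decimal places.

-1.25

A = SD_Y / SD_X = 13.3 / 12.1 = 1.099174
B = M_Y − A·M_X = 59.2 − 1.099174 × 55.0 = -1.25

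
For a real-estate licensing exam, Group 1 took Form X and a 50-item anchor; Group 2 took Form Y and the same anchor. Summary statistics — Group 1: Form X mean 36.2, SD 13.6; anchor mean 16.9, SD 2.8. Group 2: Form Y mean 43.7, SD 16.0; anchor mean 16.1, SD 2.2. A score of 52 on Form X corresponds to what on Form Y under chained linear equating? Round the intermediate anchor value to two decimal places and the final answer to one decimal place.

73.2

Form X → anchor (Group 1): v = (2.8/13.6)(52 − 36.2) + 16.9 = 20.15
anchor → Form Y (Group 2): y = (16.0/2.2)(20.15 − 16.1) + 43.7 = 73.2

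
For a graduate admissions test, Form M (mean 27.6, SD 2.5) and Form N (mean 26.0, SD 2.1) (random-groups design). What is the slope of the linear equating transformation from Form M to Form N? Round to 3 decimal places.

0.840

A = SD_Y / SD_X = 2.1 / 2.5 = 0.840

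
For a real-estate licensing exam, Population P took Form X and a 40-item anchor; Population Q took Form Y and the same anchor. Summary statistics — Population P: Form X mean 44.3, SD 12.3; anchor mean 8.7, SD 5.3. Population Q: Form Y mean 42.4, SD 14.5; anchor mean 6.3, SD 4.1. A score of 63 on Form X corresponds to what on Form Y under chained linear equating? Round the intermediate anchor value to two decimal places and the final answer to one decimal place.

Form X → anchor (Population P): v = (5.3/12.3)(63 − 44.3) + 8.7 = 16.76
anchor → Form Y (Population Q): y = (14.5/4.1)(16.76 − 6.3) + 42.4 = 79.4

79.4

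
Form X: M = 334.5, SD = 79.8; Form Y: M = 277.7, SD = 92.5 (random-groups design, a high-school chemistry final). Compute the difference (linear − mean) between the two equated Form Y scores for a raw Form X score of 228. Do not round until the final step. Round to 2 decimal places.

Mean-equated: 228 + (277.7 − 334.5) = 171.20
Linear-equated: (92.5/79.8)(228 − 334.5) + 277.7 = 154.251
Difference = 154.251 − 171.20 = -16.95

-16.95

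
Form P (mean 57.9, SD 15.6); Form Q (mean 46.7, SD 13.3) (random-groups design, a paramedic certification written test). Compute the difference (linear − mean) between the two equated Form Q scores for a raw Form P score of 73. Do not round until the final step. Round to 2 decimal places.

Mean-equated: 73 + (46.7 − 57.9) = 61.80
Linear-equated: (13.3/15.6)(73 − 57.9) + 46.7 = 59.574
Difference = 59.574 − 61.80 = -2.23

-2.23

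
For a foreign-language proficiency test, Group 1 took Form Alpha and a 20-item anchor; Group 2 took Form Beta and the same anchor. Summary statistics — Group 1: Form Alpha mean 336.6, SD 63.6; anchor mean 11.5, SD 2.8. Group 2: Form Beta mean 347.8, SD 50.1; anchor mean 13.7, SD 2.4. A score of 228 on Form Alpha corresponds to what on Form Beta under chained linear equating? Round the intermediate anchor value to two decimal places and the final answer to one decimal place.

Form Alpha → anchor (Group 1): v = (2.8/63.6)(228 − 336.6) + 11.5 = 6.72
anchor → Form Beta (Group 2): y = (50.1/2.4)(6.72 − 13.7) + 347.8 = 202.1

202.1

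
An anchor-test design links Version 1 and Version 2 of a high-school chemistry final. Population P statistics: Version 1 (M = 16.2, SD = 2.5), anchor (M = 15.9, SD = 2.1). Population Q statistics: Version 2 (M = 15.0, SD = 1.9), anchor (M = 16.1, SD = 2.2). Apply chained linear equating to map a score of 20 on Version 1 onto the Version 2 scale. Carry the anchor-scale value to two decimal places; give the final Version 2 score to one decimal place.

Version 1 → anchor (Population P): v = (2.1/2.5)(20 − 16.2) + 15.9 = 19.09
anchor → Version 2 (Population Q): y = (1.9/2.2)(19.09 − 16.1) + 15.0 = 17.6

17.6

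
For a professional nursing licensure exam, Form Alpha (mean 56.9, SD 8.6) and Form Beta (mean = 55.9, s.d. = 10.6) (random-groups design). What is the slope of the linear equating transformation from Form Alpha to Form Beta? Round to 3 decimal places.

1.233

A = SD_Y / SD_X = 10.6 / 8.6 = 1.233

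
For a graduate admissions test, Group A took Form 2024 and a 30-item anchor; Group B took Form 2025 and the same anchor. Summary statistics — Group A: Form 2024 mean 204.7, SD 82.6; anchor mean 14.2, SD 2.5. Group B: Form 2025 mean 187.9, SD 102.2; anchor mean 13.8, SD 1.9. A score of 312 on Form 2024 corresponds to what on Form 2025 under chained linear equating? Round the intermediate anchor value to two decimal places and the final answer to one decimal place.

384.2

Form 2024 → anchor (Group A): v = (2.5/82.6)(312 − 204.7) + 14.2 = 17.45
anchor → Form 2025 (Group B): y = (102.2/1.9)(17.45 − 13.8) + 187.9 = 384.2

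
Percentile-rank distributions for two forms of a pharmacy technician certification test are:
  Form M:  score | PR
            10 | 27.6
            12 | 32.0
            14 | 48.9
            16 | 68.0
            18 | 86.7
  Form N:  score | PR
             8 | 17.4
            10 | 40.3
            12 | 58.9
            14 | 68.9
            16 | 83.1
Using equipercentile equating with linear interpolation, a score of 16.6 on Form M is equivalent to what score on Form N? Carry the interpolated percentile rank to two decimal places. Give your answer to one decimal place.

PR of 16.6 on Form M: 68.0 + (16.6 − 16)/(18 − 16) × (86.7 − 68.0) = 73.61
On Form N, PR 73.61 falls between score 14 (PR 68.9) and 16 (PR 83.1).
Interpolate: 14 + (73.61 − 68.9)/(83.1 − 68.9) × (16 − 14) = 14.7

14.7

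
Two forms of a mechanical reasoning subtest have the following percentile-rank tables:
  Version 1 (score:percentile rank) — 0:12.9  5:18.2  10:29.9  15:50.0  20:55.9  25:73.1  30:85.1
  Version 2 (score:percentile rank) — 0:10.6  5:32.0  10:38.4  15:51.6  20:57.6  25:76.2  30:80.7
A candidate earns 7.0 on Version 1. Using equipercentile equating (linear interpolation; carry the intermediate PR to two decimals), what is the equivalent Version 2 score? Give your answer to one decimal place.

2.9

PR of 7.0 on Version 1: 18.2 + (7.0 − 5)/(10 − 5) × (29.9 − 18.2) = 22.88
On Version 2, PR 22.88 falls between score 0 (PR 10.6) and 5 (PR 32.0).
Interpolate: 0 + (22.88 − 10.6)/(32.0 − 10.6) × (5 − 0) = 2.9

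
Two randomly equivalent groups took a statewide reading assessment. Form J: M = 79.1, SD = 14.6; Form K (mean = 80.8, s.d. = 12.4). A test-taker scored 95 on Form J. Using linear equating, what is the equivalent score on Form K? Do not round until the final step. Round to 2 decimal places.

94.30

Linear equating: y = (SD_Y/SD_X)(x − M_X) + M_Y
y = (12.4/14.6)(95 − 79.1) + 80.8
y = 0.849315 × 15.9 + 80.8 = 13.5041 + 80.8 = 94.30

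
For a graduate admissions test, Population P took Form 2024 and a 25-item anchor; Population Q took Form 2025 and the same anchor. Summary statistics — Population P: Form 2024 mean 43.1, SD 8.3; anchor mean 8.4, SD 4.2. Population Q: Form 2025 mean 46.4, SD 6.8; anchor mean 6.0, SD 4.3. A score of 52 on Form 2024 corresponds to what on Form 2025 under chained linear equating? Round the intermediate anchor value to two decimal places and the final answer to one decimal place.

57.3

Form 2024 → anchor (Population P): v = (4.2/8.3)(52 − 43.1) + 8.4 = 12.90
anchor → Form 2025 (Population Q): y = (6.8/4.3)(12.90 − 6.0) + 46.4 = 57.3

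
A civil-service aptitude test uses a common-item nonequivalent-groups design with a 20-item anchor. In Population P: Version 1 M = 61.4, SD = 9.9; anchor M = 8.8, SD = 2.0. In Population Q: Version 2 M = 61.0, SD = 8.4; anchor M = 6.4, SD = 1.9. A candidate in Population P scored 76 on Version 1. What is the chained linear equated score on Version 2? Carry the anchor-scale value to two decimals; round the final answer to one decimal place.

84.7

Version 1 → anchor (Population P): v = (2.0/9.9)(76 − 61.4) + 8.8 = 11.75
anchor → Version 2 (Population Q): y = (8.4/1.9)(11.75 − 6.4) + 61.0 = 84.7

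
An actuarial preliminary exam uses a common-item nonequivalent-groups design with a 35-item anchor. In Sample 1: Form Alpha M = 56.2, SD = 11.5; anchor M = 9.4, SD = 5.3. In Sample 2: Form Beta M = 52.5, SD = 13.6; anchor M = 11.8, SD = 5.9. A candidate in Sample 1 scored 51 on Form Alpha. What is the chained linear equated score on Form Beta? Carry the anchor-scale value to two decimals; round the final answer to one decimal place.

Form Alpha → anchor (Sample 1): v = (5.3/11.5)(51 − 56.2) + 9.4 = 7.00
anchor → Form Beta (Sample 2): y = (13.6/5.9)(7.00 − 11.8) + 52.5 = 41.4

41.4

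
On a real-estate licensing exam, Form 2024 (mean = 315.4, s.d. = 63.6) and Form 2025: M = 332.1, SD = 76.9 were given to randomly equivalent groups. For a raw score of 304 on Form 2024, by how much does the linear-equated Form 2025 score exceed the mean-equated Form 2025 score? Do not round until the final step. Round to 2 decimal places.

-2.38

Mean-equated: 304 + (332.1 − 315.4) = 320.70
Linear-equated: (76.9/63.6)(304 − 315.4) + 332.1 = 318.316
Difference = 318.316 − 320.70 = -2.38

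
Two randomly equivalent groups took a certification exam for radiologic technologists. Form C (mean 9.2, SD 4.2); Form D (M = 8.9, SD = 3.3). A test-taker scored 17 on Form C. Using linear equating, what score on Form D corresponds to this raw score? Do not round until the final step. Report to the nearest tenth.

15.0

Linear equating: y = (SD_Y/SD_X)(x − M_X) + M_Y
y = (3.3/4.2)(17 − 9.2) + 8.9
y = 0.785714 × 7.8 + 8.9 = 6.1286 + 8.9 = 15.0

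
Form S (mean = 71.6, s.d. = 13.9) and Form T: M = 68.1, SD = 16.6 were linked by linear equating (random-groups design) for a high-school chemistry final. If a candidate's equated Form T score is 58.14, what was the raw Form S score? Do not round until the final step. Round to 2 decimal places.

63.26

Invert y = (SD_Y/SD_X)(x − M_X) + M_Y:
x = (SD_X/SD_Y)(y − M_Y) + M_X = (13.9/16.6)(58.14 − 68.1) + 71.6
x = 0.837349 × -9.960 + 71.6 = 63.26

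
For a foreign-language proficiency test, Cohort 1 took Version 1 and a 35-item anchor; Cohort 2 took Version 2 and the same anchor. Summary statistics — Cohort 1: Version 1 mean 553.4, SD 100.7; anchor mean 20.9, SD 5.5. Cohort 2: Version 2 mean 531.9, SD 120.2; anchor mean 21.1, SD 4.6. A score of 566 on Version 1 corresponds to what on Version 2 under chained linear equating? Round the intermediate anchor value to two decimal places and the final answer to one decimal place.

Version 1 → anchor (Cohort 1): v = (5.5/100.7)(566 − 553.4) + 20.9 = 21.59
anchor → Version 2 (Cohort 2): y = (120.2/4.6)(21.59 − 21.1) + 531.9 = 544.7

544.7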